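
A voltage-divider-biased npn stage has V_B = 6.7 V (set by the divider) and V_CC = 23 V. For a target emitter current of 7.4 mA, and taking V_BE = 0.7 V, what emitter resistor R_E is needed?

R_E ≈ 0.81 kΩ

V_E = V_B − V_BE = 6.7 − 0.7 = 6 V.
R_E = V_E / I_E = 6 / 7.4 = 0.811 kΩ.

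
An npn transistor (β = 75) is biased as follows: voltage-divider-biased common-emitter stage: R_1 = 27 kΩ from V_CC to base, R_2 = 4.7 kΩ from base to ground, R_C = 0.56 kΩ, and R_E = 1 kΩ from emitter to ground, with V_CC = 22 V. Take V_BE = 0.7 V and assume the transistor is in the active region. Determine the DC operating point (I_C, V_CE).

Thevenize the base divider: V_Th = V_CC·R_2/(R_1+R_2) = 22×4.7/31.7 = 3.26 V, R_Th = R_1‖R_2 = 4 kΩ.
Base-emitter loop: V_Th = I_B·R_Th + V_BE + (β+1)I_B·R_E, so I_B = (3.26 − 0.7) / (4 + 76×1) = 0.032 mA.
I_C = β·I_B = 75×0.032 = 2.4 mA, and I_E = (β+1)I_B = 2.43 mA.
V_CE = V_CC − I_C·R_C − I_E·R_E = 22 − 2.4×0.56 − 2.43×1 = 18.2 V.
V_CE = 18.2 V > 0.2 V confirms active-region operation.

I_C ≈ 2.4 mA, V_CE ≈ 18 V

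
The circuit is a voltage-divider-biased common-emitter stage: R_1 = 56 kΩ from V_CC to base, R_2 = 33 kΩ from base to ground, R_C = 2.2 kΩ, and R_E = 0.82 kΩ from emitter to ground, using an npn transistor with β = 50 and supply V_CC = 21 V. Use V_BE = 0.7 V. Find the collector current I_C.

I_C ≈ 5.7 mA

Thevenize the base divider: V_Th = V_CC·R_2/(R_1+R_2) = 21×33/89 = 7.79 V, R_Th = R_1‖R_2 = 20.8 kΩ.
Base-emitter loop: V_Th = I_B·R_Th + V_BE + (β+1)I_B·R_E, so I_B = (7.79 − 0.7) / (20.8 + 51×0.82) = 0.113 mA.
I_C = β·I_B = 50×0.113 = 5.66 mA, and I_E = (β+1)I_B = 5.77 mA.
V_CE = V_CC − I_C·R_C − I_E·R_E = 21 − 5.66×2.2 − 5.77×0.82 = 3.81 V.
V_CE = 3.81 V > 0.2 V confirms active-region operation.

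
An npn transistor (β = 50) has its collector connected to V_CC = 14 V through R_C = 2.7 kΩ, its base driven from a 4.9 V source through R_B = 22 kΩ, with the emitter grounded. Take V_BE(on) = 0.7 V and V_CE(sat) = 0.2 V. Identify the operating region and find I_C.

saturation; I_C ≈ 5.1 mA

Assume active: I_B = (4.9 − 0.7)/22 = 0.191 mA, giving I_C = β·I_B = 9.55 mA.
But then V_CE = 14 − 9.55×2.7 = -11.8 V < V_CE(sat) = 0.2 V — impossible in the active region.
So the transistor is saturated. With V_CE = 0.2 V, I_C = (V_CC − 0.2)/R_C = 13.8/2.7 = 5.11 mA.
Check: β·I_B = 9.55 mA > I_C = 5.11 mA, confirming saturation.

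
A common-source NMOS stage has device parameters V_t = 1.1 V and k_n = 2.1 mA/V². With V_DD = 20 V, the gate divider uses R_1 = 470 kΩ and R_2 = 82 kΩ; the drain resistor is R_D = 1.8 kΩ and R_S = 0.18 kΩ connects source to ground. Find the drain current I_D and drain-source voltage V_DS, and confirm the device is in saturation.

V_G = V_DD·R_2/(R_1+R_2) = 20×82/552 = 2.97 V.
Assume saturation: I_D = (k_n/2)(V_GS − V_t)² with V_GS = V_G − I_D·R_S = 2.97 − 0.18·I_D.
Substituting gives 0.034·I_D² − 1.71·I_D + 3.68 = 0, with roots I_D = 2.25 or 47.9 mA.
The root I_D = 47.9 mA gives V_GS = -5.66 V ≤ V_t, so take I_D = 2.25 mA.
Then V_GS = 2.57 V and V_DS = V_DD − I_D(R_D+R_S) = 20 − 2.25×1.98 = 15.5 V.
Saturation requires V_DS ≥ V_GS − V_t = 1.47 V; 15.5 ≥ 1.47 ✓.

I_D ≈ 2.3 mA, V_DS ≈ 16 V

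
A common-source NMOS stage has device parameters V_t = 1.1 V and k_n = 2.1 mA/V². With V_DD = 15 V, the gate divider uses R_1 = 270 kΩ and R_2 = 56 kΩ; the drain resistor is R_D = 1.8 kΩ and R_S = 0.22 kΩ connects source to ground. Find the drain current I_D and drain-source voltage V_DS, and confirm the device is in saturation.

I_D ≈ 1.4 mA, V_DS ≈ 12 V

V_G = V_DD·R_2/(R_1+R_2) = 15×56/326 = 2.58 V.
Assume saturation: I_D = (k_n/2)(V_GS − V_t)² with V_GS = V_G − I_D·R_S = 2.58 − 0.22·I_D.
Substituting gives 0.0508·I_D² − 1.68·I_D + 2.29 = 0, with roots I_D = 1.42 or 31.7 mA.
The root I_D = 31.7 mA gives V_GS = -4.39 V ≤ V_t, so take I_D = 1.42 mA.
Then V_GS = 2.26 V and V_DS = V_DD − I_D(R_D+R_S) = 15 − 1.42×2.02 = 12.1 V.
Saturation requires V_DS ≥ V_GS − V_t = 1.16 V; 12.1 ≥ 1.16 ✓.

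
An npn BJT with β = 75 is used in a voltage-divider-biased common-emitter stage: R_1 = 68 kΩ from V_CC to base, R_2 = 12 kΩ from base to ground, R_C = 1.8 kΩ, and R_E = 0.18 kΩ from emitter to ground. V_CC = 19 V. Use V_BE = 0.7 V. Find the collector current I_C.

Thevenize the base divider: V_Th = V_CC·R_2/(R_1+R_2) = 19×12/80 = 2.85 V, R_Th = R_1‖R_2 = 10.2 kΩ.
Base-emitter loop: V_Th = I_B·R_Th + V_BE + (β+1)I_B·R_E, so I_B = (2.85 − 0.7) / (10.2 + 76×0.18) = 0.09 mA.
I_C = β·I_B = 75×0.09 = 6.75 mA, and I_E = (β+1)I_B = 6.84 mA.
V_CE = V_CC − I_C·R_C − I_E·R_E = 19 − 6.75×1.8 − 6.84×0.18 = 5.61 V.
V_CE = 5.61 V > 0.2 V confirms active-region operation.

I_C ≈ 6.8 mA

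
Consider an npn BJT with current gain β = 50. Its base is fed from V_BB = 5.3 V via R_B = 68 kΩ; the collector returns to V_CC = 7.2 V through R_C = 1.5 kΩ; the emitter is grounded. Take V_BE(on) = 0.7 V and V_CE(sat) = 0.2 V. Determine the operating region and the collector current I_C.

Assume active. Base-emitter loop: I_B = (V_BB − V_BE)/R_B = (5.3 − 0.7)/68 = 0.0676 mA.
I_C = β·I_B = 50×0.0676 = 3.38 mA.
V_CE = V_CC − I_C·R_C = 7.2 − 3.38×1.5 = 2.13 V > V_CE(sat), so the active-region assumption holds.

active; I_C ≈ 3.4 mA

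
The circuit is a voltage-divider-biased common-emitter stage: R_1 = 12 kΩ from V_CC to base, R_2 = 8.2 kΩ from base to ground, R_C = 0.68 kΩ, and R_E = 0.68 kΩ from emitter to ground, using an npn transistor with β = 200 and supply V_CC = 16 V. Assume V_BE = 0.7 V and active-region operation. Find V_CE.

Thevenize the base divider: V_Th = V_CC·R_2/(R_1+R_2) = 16×8.2/20.2 = 6.5 V, R_Th = R_1‖R_2 = 4.87 kΩ.
Base-emitter loop: V_Th = I_B·R_Th + V_BE + (β+1)I_B·R_E, so I_B = (6.5 − 0.7) / (4.87 + 201×0.68) = 0.0409 mA.
I_C = β·I_B = 200×0.0409 = 8.19 mA, and I_E = (β+1)I_B = 8.23 mA.
V_CE = V_CC − I_C·R_C − I_E·R_E = 16 − 8.19×0.68 − 8.23×0.68 = 4.84 V.
V_CE = 4.84 V > 0.2 V confirms active-region operation.

V_CE ≈ 4.8 V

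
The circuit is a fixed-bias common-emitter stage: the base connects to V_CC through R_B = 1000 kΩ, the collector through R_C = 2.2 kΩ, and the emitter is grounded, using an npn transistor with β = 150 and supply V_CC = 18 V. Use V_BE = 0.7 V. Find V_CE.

V_CE ≈ 12 V

Base loop: V_CC = I_B·R_B + V_BE, so I_B = (18 − 0.7)/1000 kΩ = 0.0173 mA.
In the active region I_C = β·I_B = 150 × 0.0173 = 2.59 mA.
Collector loop: V_CE = V_CC − I_C·R_C = 18 − 2.59×2.2 = 12.3 V.
Since V_CE = 12.3 V > V_CE(sat) ≈ 0.2 V, the transistor is in the active region as assumed.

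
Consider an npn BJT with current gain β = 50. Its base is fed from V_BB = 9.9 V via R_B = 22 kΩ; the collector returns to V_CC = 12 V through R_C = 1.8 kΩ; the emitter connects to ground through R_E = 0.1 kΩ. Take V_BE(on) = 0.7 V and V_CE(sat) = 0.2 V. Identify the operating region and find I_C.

Assume active: I_B = (9.9 − 0.7)/(22 + 51×0.1) = 0.339 mA, I_C = β·I_B = 17 mA.
Then V_CE = 12 − 17×1.8 − 17.3×0.1 = -20.3 V < 0.2 V — the active assumption fails.
Re-solve with V_CE = 0.2 V. KCL at the emitter: V_E/R_E = (V_BB−0.7−V_E)/R_B + (V_CC−0.2−V_E)/R_C, giving V_E = 0.658 V.
I_C = (V_CC − 0.2 − V_E)/R_C = (11.8 − 0.658)/1.8 = 6.19 mA.
Check: I_B = (9.2 − 0.658)/22 = 0.388 mA, and β·I_B = 19.4 mA > I_C, confirming saturation.

saturation; I_C ≈ 6.2 mA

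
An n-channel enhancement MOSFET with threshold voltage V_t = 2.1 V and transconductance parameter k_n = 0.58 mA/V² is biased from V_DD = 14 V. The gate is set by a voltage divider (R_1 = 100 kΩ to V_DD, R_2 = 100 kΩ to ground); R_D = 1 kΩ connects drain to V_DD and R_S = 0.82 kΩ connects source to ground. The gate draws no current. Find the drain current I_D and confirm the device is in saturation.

V_G = V_DD·R_2/(R_1+R_2) = 14×100/200 = 7 V.
Assume saturation: I_D = (k_n/2)(V_GS − V_t)² with V_GS = V_G − I_D·R_S = 7 − 0.82·I_D.
Substituting gives 0.195·I_D² − 3.33·I_D + 6.96 = 0, with roots I_D = 2.44 or 14.6 mA.
The root I_D = 14.6 mA gives V_GS = -5.01 V ≤ V_t, so take I_D = 2.44 mA.
Then V_GS = 5 V and V_DS = V_DD − I_D(R_D+R_S) = 14 − 2.44×1.82 = 9.56 V.
Saturation requires V_DS ≥ V_GS − V_t = 2.9 V; 9.56 ≥ 2.9 ✓.

I_D ≈ 2.4 mA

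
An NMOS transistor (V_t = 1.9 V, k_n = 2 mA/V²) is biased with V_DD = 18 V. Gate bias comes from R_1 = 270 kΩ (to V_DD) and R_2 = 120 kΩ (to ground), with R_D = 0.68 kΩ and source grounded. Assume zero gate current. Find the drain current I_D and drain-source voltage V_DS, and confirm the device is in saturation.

I_D ≈ 13 mA, V_DS ≈ 9 V

V_G = V_DD·R_2/(R_1+R_2) = 18×120/390 = 5.54 V. With the source grounded, V_GS = V_G = 5.54 V.
Assume saturation: I_D = (k_n/2)(V_GS − V_t)² = (2/2)×(5.54 − 1.9)² = 1×3.64² = 13.2 mA.
V_DS = V_DD − I_D·R_D = 18 − 13.2×0.68 = 9 V.
Saturation requires V_DS ≥ V_GS − V_t = 3.64 V; 9 ≥ 3.64 ✓.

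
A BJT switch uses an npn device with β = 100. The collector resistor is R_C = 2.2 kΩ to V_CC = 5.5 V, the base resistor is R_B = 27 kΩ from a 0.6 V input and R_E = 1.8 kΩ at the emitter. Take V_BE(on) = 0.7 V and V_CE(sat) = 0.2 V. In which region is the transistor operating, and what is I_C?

cutoff; I_C ≈ 0

V_BB = 0.6 V ≤ V_BE(on) = 0.7 V, so the base-emitter junction is not forward biased.
The transistor is in cutoff: I_B = I_C = 0.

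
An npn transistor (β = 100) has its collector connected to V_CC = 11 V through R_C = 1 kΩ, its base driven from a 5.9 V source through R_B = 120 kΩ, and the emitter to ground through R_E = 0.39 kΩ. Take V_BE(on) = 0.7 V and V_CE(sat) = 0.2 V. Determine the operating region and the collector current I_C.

Assume active. Base-emitter loop: I_B = (V_BB − V_BE)/(R_B + (β+1)R_E) = (5.9 − 0.7)/(120 + 101×0.39) = 0.0326 mA.
I_C = β·I_B = 100×0.0326 = 3.26 mA.
V_CE = V_CC − I_C·R_C − I_E·R_E = 11 − 3.26×1 − 3.3×0.39 = 6.45 V > V_CE(sat), so the active-region assumption holds.

active; I_C ≈ 3.3 mA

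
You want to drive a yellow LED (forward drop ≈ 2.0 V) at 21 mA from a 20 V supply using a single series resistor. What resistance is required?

R ≈ 0.86 kΩ

The resistor drops V_S − V_D = 20 − 2.0 = 18 V at 21 mA.
R = 18 V / 21 mA = 0.857 kΩ.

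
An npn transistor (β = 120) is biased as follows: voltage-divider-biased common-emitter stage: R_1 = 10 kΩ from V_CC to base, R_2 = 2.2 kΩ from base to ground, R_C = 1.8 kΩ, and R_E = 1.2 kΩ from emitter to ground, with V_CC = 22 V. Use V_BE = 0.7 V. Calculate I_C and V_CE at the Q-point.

Thevenize the base divider: V_Th = V_CC·R_2/(R_1+R_2) = 22×2.2/12.2 = 3.97 V, R_Th = R_1‖R_2 = 1.8 kΩ.
Base-emitter loop: V_Th = I_B·R_Th + V_BE + (β+1)I_B·R_E, so I_B = (3.97 − 0.7) / (1.8 + 121×1.2) = 0.0222 mA.
I_C = β·I_B = 120×0.0222 = 2.67 mA, and I_E = (β+1)I_B = 2.69 mA.
V_CE = V_CC − I_C·R_C − I_E·R_E = 22 − 2.67×1.8 − 2.69×1.2 = 14 V.
V_CE = 14 V > 0.2 V confirms active-region operation.

I_C ≈ 2.7 mA, V_CE ≈ 14 V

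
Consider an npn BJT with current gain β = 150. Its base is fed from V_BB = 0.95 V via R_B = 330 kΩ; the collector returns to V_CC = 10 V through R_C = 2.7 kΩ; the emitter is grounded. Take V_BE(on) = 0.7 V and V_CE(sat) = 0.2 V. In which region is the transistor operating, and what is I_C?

Assume active. Base-emitter loop: I_B = (V_BB − V_BE)/R_B = (0.95 − 0.7)/330 = 0.000758 mA.
I_C = β·I_B = 150×0.000758 = 0.114 mA.
V_CE = V_CC − I_C·R_C = 10 − 0.114×2.7 = 9.69 V > V_CE(sat), so the active-region assumption holds.

active; I_C ≈ 0.11 mA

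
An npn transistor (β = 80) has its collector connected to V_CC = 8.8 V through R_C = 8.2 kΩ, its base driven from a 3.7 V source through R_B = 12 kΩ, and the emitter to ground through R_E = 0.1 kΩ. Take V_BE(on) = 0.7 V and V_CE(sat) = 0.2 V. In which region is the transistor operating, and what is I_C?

Assume active: I_B = (3.7 − 0.7)/(12 + 81×0.1) = 0.149 mA, I_C = β·I_B = 11.9 mA.
Then V_CE = 8.8 − 11.9×8.2 − 12.1×0.1 = -90.3 V < 0.2 V — the active assumption fails.
Re-solve with V_CE = 0.2 V. KCL at the emitter: V_E/R_E = (V_BB−0.7−V_E)/R_B + (V_CC−0.2−V_E)/R_C, giving V_E = 0.127 V.
I_C = (V_CC − 0.2 − V_E)/R_C = (8.6 − 0.127)/8.2 = 1.03 mA.
Check: I_B = (3 − 0.127)/12 = 0.239 mA, and β·I_B = 19.2 mA > I_C, confirming saturation.

saturation; I_C ≈ 1 mA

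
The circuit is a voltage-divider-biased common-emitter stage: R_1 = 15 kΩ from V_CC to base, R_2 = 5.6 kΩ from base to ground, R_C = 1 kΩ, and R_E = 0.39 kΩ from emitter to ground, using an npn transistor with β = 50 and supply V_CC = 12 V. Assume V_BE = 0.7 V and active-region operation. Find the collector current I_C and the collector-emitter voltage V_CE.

Thevenize the base divider: V_Th = V_CC·R_2/(R_1+R_2) = 12×5.6/20.6 = 3.26 V, R_Th = R_1‖R_2 = 4.08 kΩ.
Base-emitter loop: V_Th = I_B·R_Th + V_BE + (β+1)I_B·R_E, so I_B = (3.26 − 0.7) / (4.08 + 51×0.39) = 0.107 mA.
I_C = β·I_B = 50×0.107 = 5.34 mA, and I_E = (β+1)I_B = 5.45 mA.
V_CE = V_CC − I_C·R_C − I_E·R_E = 12 − 5.34×1 − 5.45×0.39 = 4.53 V.
V_CE = 4.53 V > 0.2 V confirms active-region operation.

I_C ≈ 5.3 mA, V_CE ≈ 4.5 V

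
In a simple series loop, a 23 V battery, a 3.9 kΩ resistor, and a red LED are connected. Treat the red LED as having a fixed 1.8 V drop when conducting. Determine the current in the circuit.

KVL around the loop: 23 = V_D + I·R = 1.8 + I × 3.9 kΩ.
So I = (23 − 1.8) / 3.9 kΩ = 21.2 / 3.9 = 5.44 mA.

I ≈ 5.4 mA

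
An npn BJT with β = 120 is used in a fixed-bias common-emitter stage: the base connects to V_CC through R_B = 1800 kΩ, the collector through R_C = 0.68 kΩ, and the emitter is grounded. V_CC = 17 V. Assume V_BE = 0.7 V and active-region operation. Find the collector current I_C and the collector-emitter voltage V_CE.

I_C ≈ 1.1 mA, V_CE ≈ 16 V

Base loop: V_CC = I_B·R_B + V_BE, so I_B = (17 − 0.7)/1800 kΩ = 0.00906 mA.
In the active region I_C = β·I_B = 120 × 0.00906 = 1.09 mA.
Collector loop: V_CE = V_CC − I_C·R_C = 17 − 1.09×0.68 = 16.3 V.
Since V_CE = 16.3 V > V_CE(sat) ≈ 0.2 V, the transistor is in the active region as assumed.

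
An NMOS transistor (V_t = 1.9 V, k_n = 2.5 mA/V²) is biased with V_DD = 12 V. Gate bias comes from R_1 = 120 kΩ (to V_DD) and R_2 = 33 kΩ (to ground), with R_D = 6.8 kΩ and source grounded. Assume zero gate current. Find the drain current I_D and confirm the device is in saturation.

I_D ≈ 0.59 mA

V_G = V_DD·R_2/(R_1+R_2) = 12×33/153 = 2.59 V. With the source grounded, V_GS = V_G = 2.59 V.
Assume saturation: I_D = (k_n/2)(V_GS − V_t)² = (2.5/2)×(2.59 − 1.9)² = 1.25×0.688² = 0.592 mA.
V_DS = V_DD − I_D·R_D = 12 − 0.592×6.8 = 7.97 V.
Saturation requires V_DS ≥ V_GS − V_t = 0.688 V; 7.97 ≥ 0.688 ✓.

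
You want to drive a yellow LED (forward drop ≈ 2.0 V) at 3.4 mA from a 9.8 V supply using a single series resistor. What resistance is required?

The resistor drops V_S − V_D = 9.8 − 2.0 = 7.8 V at 3.4 mA.
R = 7.8 V / 3.4 mA = 2.29 kΩ.

R ≈ 2.3 kΩ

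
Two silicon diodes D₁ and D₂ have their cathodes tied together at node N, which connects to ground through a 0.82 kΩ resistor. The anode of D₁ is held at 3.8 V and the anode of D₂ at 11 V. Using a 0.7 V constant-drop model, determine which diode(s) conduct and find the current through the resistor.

Only D₂ conducts; I_R ≈ 13 mA

Assume both conduct. Then node N would need to be at both 3.8−0.7 = 3.1 V and 11−0.7 = 10.3 V, which is impossible.
Assume only D₂ conducts: V_N = 11 − 0.7 = 10.3 V, so I_R = 10.3/0.82 = 12.6 mA.
Check D₁: its anode-to-cathode voltage is 3.8 − 10.3 = -6.5 V < 0.7 V, so it is off. The assumption is consistent.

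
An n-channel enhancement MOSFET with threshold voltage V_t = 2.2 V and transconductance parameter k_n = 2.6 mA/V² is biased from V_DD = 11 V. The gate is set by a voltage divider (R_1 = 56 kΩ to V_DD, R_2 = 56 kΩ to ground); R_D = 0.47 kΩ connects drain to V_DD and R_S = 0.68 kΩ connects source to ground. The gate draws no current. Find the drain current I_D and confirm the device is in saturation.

V_G = V_DD·R_2/(R_1+R_2) = 11×56/112 = 5.5 V.
Assume saturation: I_D = (k_n/2)(V_GS − V_t)² with V_GS = V_G − I_D·R_S = 5.5 − 0.68·I_D.
Substituting gives 0.601·I_D² − 6.83·I_D + 14.2 = 0, with roots I_D = 2.72 or 8.65 mA.
The root I_D = 8.65 mA gives V_GS = -0.379 V ≤ V_t, so take I_D = 2.72 mA.
Then V_GS = 3.65 V and V_DS = V_DD − I_D(R_D+R_S) = 11 − 2.72×1.15 = 7.87 V.
Saturation requires V_DS ≥ V_GS − V_t = 1.45 V; 7.87 ≥ 1.45 ✓.

I_D ≈ 2.7 mA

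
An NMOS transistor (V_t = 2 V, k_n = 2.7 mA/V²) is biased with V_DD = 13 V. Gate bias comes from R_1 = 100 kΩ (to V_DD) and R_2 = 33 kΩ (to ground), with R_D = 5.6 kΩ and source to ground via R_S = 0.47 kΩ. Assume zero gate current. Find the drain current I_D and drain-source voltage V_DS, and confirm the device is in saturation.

V_G = V_DD·R_2/(R_1+R_2) = 13×33/133 = 3.23 V.
Assume saturation: I_D = (k_n/2)(V_GS − V_t)² with V_GS = V_G − I_D·R_S = 3.23 − 0.47·I_D.
Substituting gives 0.298·I_D² − 2.56·I_D + 2.03 = 0, with roots I_D = 0.885 or 7.68 mA.
The root I_D = 7.68 mA gives V_GS = -0.386 V ≤ V_t, so take I_D = 0.885 mA.
Then V_GS = 2.81 V and V_DS = V_DD − I_D(R_D+R_S) = 13 − 0.885×6.07 = 7.63 V.
Saturation requires V_DS ≥ V_GS − V_t = 0.81 V; 7.63 ≥ 0.81 ✓.

I_D ≈ 0.88 mA, V_DS ≈ 7.6 V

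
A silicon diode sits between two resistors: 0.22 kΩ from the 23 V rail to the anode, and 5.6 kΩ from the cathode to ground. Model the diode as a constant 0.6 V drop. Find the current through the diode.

I ≈ 3.8 mA

The two resistors are in series with the diode, so KVL gives 23 = I·0.22 + 0.6 + I·5.6.
I = (23 − 0.6) / (0.22 + 5.6) kΩ = 22.4 / 5.82 = 3.85 mA.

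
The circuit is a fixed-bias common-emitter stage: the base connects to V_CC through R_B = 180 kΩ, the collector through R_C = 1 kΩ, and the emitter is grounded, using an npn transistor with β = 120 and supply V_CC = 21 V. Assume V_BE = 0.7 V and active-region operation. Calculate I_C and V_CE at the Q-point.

I_C ≈ 14 mA, V_CE ≈ 7.5 V

Base loop: V_CC = I_B·R_B + V_BE, so I_B = (21 − 0.7)/180 kΩ = 0.113 mA.
In the active region I_C = β·I_B = 120 × 0.113 = 13.5 mA.
Collector loop: V_CE = V_CC − I_C·R_C = 21 − 13.5×1 = 7.47 V.
Since V_CE = 7.47 V > V_CE(sat) ≈ 0.2 V, the transistor is in the active region as assumed.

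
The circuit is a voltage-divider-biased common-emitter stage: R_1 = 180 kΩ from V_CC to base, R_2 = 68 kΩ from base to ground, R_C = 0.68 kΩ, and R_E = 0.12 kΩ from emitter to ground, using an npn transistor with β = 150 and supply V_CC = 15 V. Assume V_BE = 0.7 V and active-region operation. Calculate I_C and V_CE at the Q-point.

Thevenize the base divider: V_Th = V_CC·R_2/(R_1+R_2) = 15×68/248 = 4.11 V, R_Th = R_1‖R_2 = 49.4 kΩ.
Base-emitter loop: V_Th = I_B·R_Th + V_BE + (β+1)I_B·R_E, so I_B = (4.11 − 0.7) / (49.4 + 151×0.12) = 0.0506 mA.
I_C = β·I_B = 150×0.0506 = 7.59 mA, and I_E = (β+1)I_B = 7.64 mA.
V_CE = V_CC − I_C·R_C − I_E·R_E = 15 − 7.59×0.68 − 7.64×0.12 = 8.92 V.
V_CE = 8.92 V > 0.2 V confirms active-region operation.

I_C ≈ 7.6 mA, V_CE ≈ 8.9 V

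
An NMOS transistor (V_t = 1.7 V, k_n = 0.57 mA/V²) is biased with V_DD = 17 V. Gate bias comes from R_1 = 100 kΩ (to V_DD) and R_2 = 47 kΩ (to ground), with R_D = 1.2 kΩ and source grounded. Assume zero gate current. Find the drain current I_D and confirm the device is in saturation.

V_G = V_DD·R_2/(R_1+R_2) = 17×47/147 = 5.44 V. With the source grounded, V_GS = V_G = 5.44 V.
Assume saturation: I_D = (k_n/2)(V_GS − V_t)² = (0.57/2)×(5.44 − 1.7)² = 0.285×3.74² = 3.98 mA.
V_DS = V_DD − I_D·R_D = 17 − 3.98×1.2 = 12.2 V.
Saturation requires V_DS ≥ V_GS − V_t = 3.74 V; 12.2 ≥ 3.74 ✓.

I_D ≈ 4 mA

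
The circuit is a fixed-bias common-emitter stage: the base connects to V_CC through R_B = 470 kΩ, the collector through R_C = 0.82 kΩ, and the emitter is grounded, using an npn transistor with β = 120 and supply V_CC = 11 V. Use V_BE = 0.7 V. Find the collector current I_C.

Base loop: V_CC = I_B·R_B + V_BE, so I_B = (11 − 0.7)/470 kΩ = 0.0219 mA.
In the active region I_C = β·I_B = 120 × 0.0219 = 2.63 mA.
Collector loop: V_CE = V_CC − I_C·R_C = 11 − 2.63×0.82 = 8.84 V.
Since V_CE = 8.84 V > V_CE(sat) ≈ 0.2 V, the transistor is in the active region as assumed.

I_C ≈ 2.6 mA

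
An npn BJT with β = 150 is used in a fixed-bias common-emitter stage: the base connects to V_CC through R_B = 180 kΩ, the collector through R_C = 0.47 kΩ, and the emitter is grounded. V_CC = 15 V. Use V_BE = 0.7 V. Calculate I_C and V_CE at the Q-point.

I_C ≈ 12 mA, V_CE ≈ 9.4 V

Base loop: V_CC = I_B·R_B + V_BE, so I_B = (15 − 0.7)/180 kΩ = 0.0794 mA.
In the active region I_C = β·I_B = 150 × 0.0794 = 11.9 mA.
Collector loop: V_CE = V_CC − I_C·R_C = 15 − 11.9×0.47 = 9.4 V.
Since V_CE = 9.4 V > V_CE(sat) ≈ 0.2 V, the transistor is in the active region as assumed.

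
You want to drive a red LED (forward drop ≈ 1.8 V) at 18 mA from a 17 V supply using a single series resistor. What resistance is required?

R ≈ 0.84 kΩ

The resistor drops V_S − V_D = 17 − 1.8 = 15.2 V at 18 mA.
R = 15.2 V / 18 mA = 0.844 kΩ.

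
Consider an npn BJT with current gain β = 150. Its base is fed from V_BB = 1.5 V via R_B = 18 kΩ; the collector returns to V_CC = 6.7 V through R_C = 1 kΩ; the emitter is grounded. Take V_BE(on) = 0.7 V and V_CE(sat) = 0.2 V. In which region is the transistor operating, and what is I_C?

saturation; I_C ≈ 6.5 mA

Assume active: I_B = (1.5 − 0.7)/18 = 0.0444 mA, giving I_C = β·I_B = 6.67 mA.
But then V_CE = 6.7 − 6.67×1 = 0.0333 V < V_CE(sat) = 0.2 V — impossible in the active region.
So the transistor is saturated. With V_CE = 0.2 V, I_C = (V_CC − 0.2)/R_C = 6.5/1 = 6.5 mA.
Check: β·I_B = 6.67 mA > I_C = 6.5 mA, confirming saturation.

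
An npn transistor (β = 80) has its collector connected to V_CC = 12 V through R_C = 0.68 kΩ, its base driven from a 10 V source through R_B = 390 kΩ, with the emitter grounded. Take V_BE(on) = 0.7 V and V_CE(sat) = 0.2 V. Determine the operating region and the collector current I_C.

active; I_C ≈ 1.9 mA

Assume active. Base-emitter loop: I_B = (V_BB − V_BE)/R_B = (10 − 0.7)/390 = 0.0238 mA.
I_C = β·I_B = 80×0.0238 = 1.91 mA.
V_CE = V_CC − I_C·R_C = 12 − 1.91×0.68 = 10.7 V > V_CE(sat), so the active-region assumption holds.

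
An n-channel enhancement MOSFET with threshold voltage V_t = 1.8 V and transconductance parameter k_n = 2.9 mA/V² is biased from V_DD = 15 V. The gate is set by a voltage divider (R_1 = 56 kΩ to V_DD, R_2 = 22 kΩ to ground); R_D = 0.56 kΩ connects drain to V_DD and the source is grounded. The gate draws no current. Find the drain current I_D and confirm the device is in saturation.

I_D ≈ 8.6 mA

V_G = V_DD·R_2/(R_1+R_2) = 15×22/78 = 4.23 V. With the source grounded, V_GS = V_G = 4.23 V.
Assume saturation: I_D = (k_n/2)(V_GS − V_t)² = (2.9/2)×(4.23 − 1.8)² = 1.45×2.43² = 8.57 mA.
V_DS = V_DD − I_D·R_D = 15 − 8.57×0.56 = 10.2 V.
Saturation requires V_DS ≥ V_GS − V_t = 2.43 V; 10.2 ≥ 2.43 ✓.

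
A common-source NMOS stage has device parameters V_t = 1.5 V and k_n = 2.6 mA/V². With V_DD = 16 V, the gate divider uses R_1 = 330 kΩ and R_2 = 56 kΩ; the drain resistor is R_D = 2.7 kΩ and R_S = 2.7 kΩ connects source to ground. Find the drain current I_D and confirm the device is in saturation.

I_D ≈ 0.17 mA

V_G = V_DD·R_2/(R_1+R_2) = 16×56/386 = 2.32 V.
Assume saturation: I_D = (k_n/2)(V_GS − V_t)² with V_GS = V_G − I_D·R_S = 2.32 − 2.7·I_D.
Substituting gives 9.48·I_D² − 6.77·I_D + 0.877 = 0, with roots I_D = 0.17 or 0.544 mA.
The root I_D = 0.544 mA gives V_GS = 0.853 V ≤ V_t, so take I_D = 0.17 mA.
Then V_GS = 1.86 V and V_DS = V_DD − I_D(R_D+R_S) = 16 − 0.17×5.4 = 15.1 V.
Saturation requires V_DS ≥ V_GS − V_t = 0.362 V; 15.1 ≥ 0.362 ✓.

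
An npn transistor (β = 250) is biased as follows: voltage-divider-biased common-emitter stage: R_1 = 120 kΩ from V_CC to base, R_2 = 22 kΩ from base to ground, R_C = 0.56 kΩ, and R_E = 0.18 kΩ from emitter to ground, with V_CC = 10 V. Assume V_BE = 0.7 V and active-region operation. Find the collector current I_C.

Thevenize the base divider: V_Th = V_CC·R_2/(R_1+R_2) = 10×22/142 = 1.55 V, R_Th = R_1‖R_2 = 18.6 kΩ.
Base-emitter loop: V_Th = I_B·R_Th + V_BE + (β+1)I_B·R_E, so I_B = (1.55 − 0.7) / (18.6 + 251×0.18) = 0.0133 mA.
I_C = β·I_B = 250×0.0133 = 3.33 mA, and I_E = (β+1)I_B = 3.34 mA.
V_CE = V_CC − I_C·R_C − I_E·R_E = 10 − 3.33×0.56 − 3.34×0.18 = 7.53 V.
V_CE = 7.53 V > 0.2 V confirms active-region operation.

I_C ≈ 3.3 mA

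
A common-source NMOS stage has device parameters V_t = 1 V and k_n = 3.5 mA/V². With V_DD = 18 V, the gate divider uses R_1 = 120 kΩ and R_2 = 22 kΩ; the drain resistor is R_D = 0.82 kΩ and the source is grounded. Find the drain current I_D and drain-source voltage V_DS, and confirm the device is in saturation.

I_D ≈ 5.6 mA, V_DS ≈ 13 V

V_G = V_DD·R_2/(R_1+R_2) = 18×22/142 = 2.79 V. With the source grounded, V_GS = V_G = 2.79 V.
Assume saturation: I_D = (k_n/2)(V_GS − V_t)² = (3.5/2)×(2.79 − 1)² = 1.75×1.79² = 5.6 mA.
V_DS = V_DD − I_D·R_D = 18 − 5.6×0.82 = 13.4 V.
Saturation requires V_DS ≥ V_GS − V_t = 1.79 V; 13.4 ≥ 1.79 ✓.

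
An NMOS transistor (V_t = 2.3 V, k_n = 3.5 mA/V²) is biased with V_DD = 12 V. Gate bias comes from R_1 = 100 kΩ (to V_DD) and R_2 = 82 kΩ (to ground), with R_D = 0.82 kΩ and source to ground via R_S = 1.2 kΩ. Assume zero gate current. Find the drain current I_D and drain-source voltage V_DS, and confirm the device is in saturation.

V_G = V_DD·R_2/(R_1+R_2) = 12×82/182 = 5.41 V.
Assume saturation: I_D = (k_n/2)(V_GS − V_t)² with V_GS = V_G − I_D·R_S = 5.41 − 1.2·I_D.
Substituting gives 2.52·I_D² − 14·I_D + 16.9 = 0, with roots I_D = 1.75 or 3.82 mA.
The root I_D = 3.82 mA gives V_GS = 0.823 V ≤ V_t, so take I_D = 1.75 mA.
Then V_GS = 3.3 V and V_DS = V_DD − I_D(R_D+R_S) = 12 − 1.75×2.02 = 8.46 V.
Saturation requires V_DS ≥ V_GS − V_t = 1 V; 8.46 ≥ 1 ✓.

I_D ≈ 1.8 mA, V_DS ≈ 8.5 V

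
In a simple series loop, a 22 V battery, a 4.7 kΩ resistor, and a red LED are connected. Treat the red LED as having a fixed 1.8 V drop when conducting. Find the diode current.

KVL around the loop: 22 = V_D + I·R = 1.8 + I × 4.7 kΩ.
So I = (22 − 1.8) / 4.7 kΩ = 20.2 / 4.7 = 4.3 mA.

I ≈ 4.3 mA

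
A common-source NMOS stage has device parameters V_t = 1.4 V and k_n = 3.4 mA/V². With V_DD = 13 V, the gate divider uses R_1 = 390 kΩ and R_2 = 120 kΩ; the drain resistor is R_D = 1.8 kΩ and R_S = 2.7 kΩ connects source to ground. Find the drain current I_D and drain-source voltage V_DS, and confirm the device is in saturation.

I_D ≈ 0.43 mA, V_DS ≈ 11 V

V_G = V_DD·R_2/(R_1+R_2) = 13×120/510 = 3.06 V.
Assume saturation: I_D = (k_n/2)(V_GS − V_t)² with V_GS = V_G − I_D·R_S = 3.06 − 2.7·I_D.
Substituting gives 12.4·I_D² − 16.2·I_D + 4.68 = 0, with roots I_D = 0.428 or 0.881 mA.
The root I_D = 0.881 mA gives V_GS = 0.68 V ≤ V_t, so take I_D = 0.428 mA.
Then V_GS = 1.9 V and V_DS = V_DD − I_D(R_D+R_S) = 13 − 0.428×4.5 = 11.1 V.
Saturation requires V_DS ≥ V_GS − V_t = 0.502 V; 11.1 ≥ 0.502 ✓.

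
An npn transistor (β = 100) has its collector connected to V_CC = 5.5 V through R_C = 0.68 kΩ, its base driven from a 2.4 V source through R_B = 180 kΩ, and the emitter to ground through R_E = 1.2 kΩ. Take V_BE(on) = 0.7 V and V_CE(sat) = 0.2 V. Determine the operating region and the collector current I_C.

active; I_C ≈ 0.56 mA

Assume active. Base-emitter loop: I_B = (V_BB − V_BE)/(R_B + (β+1)R_E) = (2.4 − 0.7)/(180 + 101×1.2) = 0.00564 mA.
I_C = β·I_B = 100×0.00564 = 0.564 mA.
V_CE = V_CC − I_C·R_C − I_E·R_E = 5.5 − 0.564×0.68 − 0.57×1.2 = 4.43 V > V_CE(sat), so the active-region assumption holds.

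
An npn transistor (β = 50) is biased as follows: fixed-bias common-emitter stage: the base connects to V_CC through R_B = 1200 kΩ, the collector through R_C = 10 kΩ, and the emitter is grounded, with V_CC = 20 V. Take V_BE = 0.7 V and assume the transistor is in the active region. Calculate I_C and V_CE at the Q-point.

I_C ≈ 0.8 mA, V_CE ≈ 12 V

Base loop: V_CC = I_B·R_B + V_BE, so I_B = (20 − 0.7)/1200 kΩ = 0.0161 mA.
In the active region I_C = β·I_B = 50 × 0.0161 = 0.804 mA.
Collector loop: V_CE = V_CC − I_C·R_C = 20 − 0.804×10 = 12 V.
Since V_CE = 12 V > V_CE(sat) ≈ 0.2 V, the transistor is in the active region as assumed.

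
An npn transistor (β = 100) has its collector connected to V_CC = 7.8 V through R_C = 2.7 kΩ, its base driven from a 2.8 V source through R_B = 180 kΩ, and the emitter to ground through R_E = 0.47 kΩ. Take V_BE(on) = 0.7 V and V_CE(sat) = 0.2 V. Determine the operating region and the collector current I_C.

Assume active. Base-emitter loop: I_B = (V_BB − V_BE)/(R_B + (β+1)R_E) = (2.8 − 0.7)/(180 + 101×0.47) = 0.00923 mA.
I_C = β·I_B = 100×0.00923 = 0.923 mA.
V_CE = V_CC − I_C·R_C − I_E·R_E = 7.8 − 0.923×2.7 − 0.932×0.47 = 4.87 V > V_CE(sat), so the active-region assumption holds.

active; I_C ≈ 0.92 mA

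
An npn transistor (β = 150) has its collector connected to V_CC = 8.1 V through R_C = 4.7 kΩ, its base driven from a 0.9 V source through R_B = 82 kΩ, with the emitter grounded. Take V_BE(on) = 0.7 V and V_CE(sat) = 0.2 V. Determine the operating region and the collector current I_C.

active; I_C ≈ 0.37 mA

Assume active. Base-emitter loop: I_B = (V_BB − V_BE)/R_B = (0.9 − 0.7)/82 = 0.00244 mA.
I_C = β·I_B = 150×0.00244 = 0.366 mA.
V_CE = V_CC − I_C·R_C = 8.1 − 0.366×4.7 = 6.38 V > V_CE(sat), so the active-region assumption holds.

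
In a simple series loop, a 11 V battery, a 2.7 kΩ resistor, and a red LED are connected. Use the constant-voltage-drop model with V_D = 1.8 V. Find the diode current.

KVL around the loop: 11 = V_D + I·R = 1.8 + I × 2.7 kΩ.
So I = (11 − 1.8) / 2.7 kΩ = 9.2 / 2.7 = 3.41 mA.

I ≈ 3.4 mA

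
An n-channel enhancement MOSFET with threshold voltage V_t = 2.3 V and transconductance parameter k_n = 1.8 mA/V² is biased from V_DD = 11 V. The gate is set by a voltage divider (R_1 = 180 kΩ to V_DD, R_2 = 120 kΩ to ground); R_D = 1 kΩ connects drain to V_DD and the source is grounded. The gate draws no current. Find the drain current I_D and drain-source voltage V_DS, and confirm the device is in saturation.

V_G = V_DD·R_2/(R_1+R_2) = 11×120/300 = 4.4 V. With the source grounded, V_GS = V_G = 4.4 V.
Assume saturation: I_D = (k_n/2)(V_GS − V_t)² = (1.8/2)×(4.4 − 2.3)² = 0.9×2.1² = 3.97 mA.
V_DS = V_DD − I_D·R_D = 11 − 3.97×1 = 7.03 V.
Saturation requires V_DS ≥ V_GS − V_t = 2.1 V; 7.03 ≥ 2.1 ✓.

I_D ≈ 4 mA, V_DS ≈ 7 V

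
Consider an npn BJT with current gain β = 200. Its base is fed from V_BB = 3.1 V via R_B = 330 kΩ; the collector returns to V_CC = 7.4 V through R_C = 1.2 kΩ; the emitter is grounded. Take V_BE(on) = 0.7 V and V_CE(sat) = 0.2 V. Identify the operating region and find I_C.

active; I_C ≈ 1.5 mA

Assume active. Base-emitter loop: I_B = (V_BB − V_BE)/R_B = (3.1 − 0.7)/330 = 0.00727 mA.
I_C = β·I_B = 200×0.00727 = 1.45 mA.
V_CE = V_CC − I_C·R_C = 7.4 − 1.45×1.2 = 5.65 V > V_CE(sat), so the active-region assumption holds.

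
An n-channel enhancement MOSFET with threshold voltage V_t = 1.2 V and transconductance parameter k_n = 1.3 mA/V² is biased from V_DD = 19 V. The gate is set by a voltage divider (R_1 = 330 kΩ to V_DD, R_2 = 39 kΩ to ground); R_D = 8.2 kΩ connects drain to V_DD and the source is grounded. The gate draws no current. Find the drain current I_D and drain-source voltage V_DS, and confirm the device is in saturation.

V_G = V_DD·R_2/(R_1+R_2) = 19×39/369 = 2.01 V. With the source grounded, V_GS = V_G = 2.01 V.
Assume saturation: I_D = (k_n/2)(V_GS − V_t)² = (1.3/2)×(2.01 − 1.2)² = 0.65×0.808² = 0.424 mA.
V_DS = V_DD − I_D·R_D = 19 − 0.424×8.2 = 15.5 V.
Saturation requires V_DS ≥ V_GS − V_t = 0.808 V; 15.5 ≥ 0.808 ✓.

I_D ≈ 0.42 mA, V_DS ≈ 16 V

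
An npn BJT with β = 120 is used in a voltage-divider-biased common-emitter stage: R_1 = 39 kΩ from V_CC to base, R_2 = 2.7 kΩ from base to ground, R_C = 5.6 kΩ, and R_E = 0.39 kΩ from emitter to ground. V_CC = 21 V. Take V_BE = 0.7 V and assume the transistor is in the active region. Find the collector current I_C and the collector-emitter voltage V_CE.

Thevenize the base divider: V_Th = V_CC·R_2/(R_1+R_2) = 21×2.7/41.7 = 1.36 V, R_Th = R_1‖R_2 = 2.53 kΩ.
Base-emitter loop: V_Th = I_B·R_Th + V_BE + (β+1)I_B·R_E, so I_B = (1.36 − 0.7) / (2.53 + 121×0.39) = 0.0133 mA.
I_C = β·I_B = 120×0.0133 = 1.59 mA, and I_E = (β+1)I_B = 1.61 mA.
V_CE = V_CC − I_C·R_C − I_E·R_E = 21 − 1.59×5.6 − 1.61×0.39 = 11.5 V.
V_CE = 11.5 V > 0.2 V confirms active-region operation.

I_C ≈ 1.6 mA, V_CE ≈ 11 V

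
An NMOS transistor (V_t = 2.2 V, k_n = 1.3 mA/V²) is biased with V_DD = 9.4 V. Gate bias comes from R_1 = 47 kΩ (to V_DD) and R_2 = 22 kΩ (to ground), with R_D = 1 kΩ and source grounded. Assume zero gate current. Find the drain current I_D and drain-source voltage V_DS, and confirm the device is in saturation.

I_D ≈ 0.41 mA, V_DS ≈ 9 V

V_G = V_DD·R_2/(R_1+R_2) = 9.4×22/69 = 3 V. With the source grounded, V_GS = V_G = 3 V.
Assume saturation: I_D = (k_n/2)(V_GS − V_t)² = (1.3/2)×(3 − 2.2)² = 0.65×0.797² = 0.413 mA.
V_DS = V_DD − I_D·R_D = 9.4 − 0.413×1 = 8.99 V.
Saturation requires V_DS ≥ V_GS − V_t = 0.797 V; 8.99 ≥ 0.797 ✓.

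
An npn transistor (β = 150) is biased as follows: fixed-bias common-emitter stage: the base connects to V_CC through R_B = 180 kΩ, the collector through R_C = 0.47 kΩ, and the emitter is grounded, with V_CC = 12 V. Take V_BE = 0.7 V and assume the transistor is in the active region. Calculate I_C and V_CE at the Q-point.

Base loop: V_CC = I_B·R_B + V_BE, so I_B = (12 − 0.7)/180 kΩ = 0.0628 mA.
In the active region I_C = β·I_B = 150 × 0.0628 = 9.42 mA.
Collector loop: V_CE = V_CC − I_C·R_C = 12 − 9.42×0.47 = 7.57 V.
Since V_CE = 7.57 V > V_CE(sat) ≈ 0.2 V, the transistor is in the active region as assumed.

I_C ≈ 9.4 mA, V_CE ≈ 7.6 V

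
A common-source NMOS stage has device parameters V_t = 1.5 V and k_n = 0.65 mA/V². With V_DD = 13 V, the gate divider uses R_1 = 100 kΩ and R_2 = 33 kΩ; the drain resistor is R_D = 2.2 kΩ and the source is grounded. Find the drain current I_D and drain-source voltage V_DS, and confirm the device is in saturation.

V_G = V_DD·R_2/(R_1+R_2) = 13×33/133 = 3.23 V. With the source grounded, V_GS = V_G = 3.23 V.
Assume saturation: I_D = (k_n/2)(V_GS − V_t)² = (0.65/2)×(3.23 − 1.5)² = 0.325×1.73² = 0.968 mA.
V_DS = V_DD − I_D·R_D = 13 − 0.968×2.2 = 10.9 V.
Saturation requires V_DS ≥ V_GS − V_t = 1.73 V; 10.9 ≥ 1.73 ✓.

I_D ≈ 0.97 mA, V_DS ≈ 11 V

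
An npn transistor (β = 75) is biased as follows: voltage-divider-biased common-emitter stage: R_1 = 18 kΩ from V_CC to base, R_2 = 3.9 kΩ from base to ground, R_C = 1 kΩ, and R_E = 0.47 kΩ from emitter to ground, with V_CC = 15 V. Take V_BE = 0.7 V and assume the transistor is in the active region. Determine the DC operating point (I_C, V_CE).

Thevenize the base divider: V_Th = V_CC·R_2/(R_1+R_2) = 15×3.9/21.9 = 2.67 V, R_Th = R_1‖R_2 = 3.21 kΩ.
Base-emitter loop: V_Th = I_B·R_Th + V_BE + (β+1)I_B·R_E, so I_B = (2.67 − 0.7) / (3.21 + 76×0.47) = 0.0506 mA.
I_C = β·I_B = 75×0.0506 = 3.8 mA, and I_E = (β+1)I_B = 3.85 mA.
V_CE = V_CC − I_C·R_C − I_E·R_E = 15 − 3.8×1 − 3.85×0.47 = 9.39 V.
V_CE = 9.39 V > 0.2 V confirms active-region operation.

I_C ≈ 3.8 mA, V_CE ≈ 9.4 V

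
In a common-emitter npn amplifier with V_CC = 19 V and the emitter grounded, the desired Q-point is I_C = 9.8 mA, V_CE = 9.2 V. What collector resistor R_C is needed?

Collector loop: V_CC = I_C·R_C + V_CE.
R_C = (V_CC − V_CE)/I_C = (19 − 9.2)/9.8 = 1 kΩ.

R_C ≈ 1 kΩ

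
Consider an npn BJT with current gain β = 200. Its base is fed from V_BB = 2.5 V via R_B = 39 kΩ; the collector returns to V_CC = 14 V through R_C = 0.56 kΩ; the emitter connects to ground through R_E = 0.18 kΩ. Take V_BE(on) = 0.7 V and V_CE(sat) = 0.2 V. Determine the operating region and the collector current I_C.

Assume active. Base-emitter loop: I_B = (V_BB − V_BE)/(R_B + (β+1)R_E) = (2.5 − 0.7)/(39 + 201×0.18) = 0.0239 mA.
I_C = β·I_B = 200×0.0239 = 4.79 mA.
V_CE = V_CC − I_C·R_C − I_E·R_E = 14 − 4.79×0.56 − 4.81×0.18 = 10.5 V > V_CE(sat), so the active-region assumption holds.

active; I_C ≈ 4.8 mA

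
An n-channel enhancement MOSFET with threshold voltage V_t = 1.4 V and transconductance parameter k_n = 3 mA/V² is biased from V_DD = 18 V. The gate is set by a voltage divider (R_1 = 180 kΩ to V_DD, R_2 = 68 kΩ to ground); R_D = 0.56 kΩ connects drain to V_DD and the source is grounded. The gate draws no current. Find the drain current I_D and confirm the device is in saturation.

I_D ≈ 19 mA

V_G = V_DD·R_2/(R_1+R_2) = 18×68/248 = 4.94 V. With the source grounded, V_GS = V_G = 4.94 V.
Assume saturation: I_D = (k_n/2)(V_GS − V_t)² = (3/2)×(4.94 − 1.4)² = 1.5×3.54² = 18.7 mA.
V_DS = V_DD − I_D·R_D = 18 − 18.7×0.56 = 7.5 V.
Saturation requires V_DS ≥ V_GS − V_t = 3.54 V; 7.5 ≥ 3.54 ✓.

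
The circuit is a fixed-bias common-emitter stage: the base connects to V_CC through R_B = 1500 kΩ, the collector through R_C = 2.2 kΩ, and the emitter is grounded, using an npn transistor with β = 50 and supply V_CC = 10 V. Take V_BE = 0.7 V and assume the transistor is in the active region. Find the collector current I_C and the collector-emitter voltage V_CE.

Base loop: V_CC = I_B·R_B + V_BE, so I_B = (10 − 0.7)/1500 kΩ = 0.0062 mA.
In the active region I_C = β·I_B = 50 × 0.0062 = 0.31 mA.
Collector loop: V_CE = V_CC − I_C·R_C = 10 − 0.31×2.2 = 9.32 V.
Since V_CE = 9.32 V > V_CE(sat) ≈ 0.2 V, the transistor is in the active region as assumed.

I_C ≈ 0.31 mA, V_CE ≈ 9.3 V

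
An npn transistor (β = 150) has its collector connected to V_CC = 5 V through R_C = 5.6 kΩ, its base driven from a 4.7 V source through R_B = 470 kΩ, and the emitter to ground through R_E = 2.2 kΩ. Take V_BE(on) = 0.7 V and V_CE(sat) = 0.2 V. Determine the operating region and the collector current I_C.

saturation; I_C ≈ 0.61 mA

Assume active: I_B = (4.7 − 0.7)/(470 + 151×2.2) = 0.00499 mA, I_C = β·I_B = 0.748 mA.
Then V_CE = 5 − 0.748×5.6 − 0.753×2.2 = -0.845 V < 0.2 V — the active assumption fails.
Re-solve with V_CE = 0.2 V. KCL at the emitter: V_E/R_E = (V_BB−0.7−V_E)/R_B + (V_CC−0.2−V_E)/R_C, giving V_E = 1.36 V.
I_C = (V_CC − 0.2 − V_E)/R_C = (4.8 − 1.36)/5.6 = 0.614 mA.
Check: I_B = (4 − 1.36)/470 = 0.00561 mA, and β·I_B = 0.842 mA > I_C, confirming saturation.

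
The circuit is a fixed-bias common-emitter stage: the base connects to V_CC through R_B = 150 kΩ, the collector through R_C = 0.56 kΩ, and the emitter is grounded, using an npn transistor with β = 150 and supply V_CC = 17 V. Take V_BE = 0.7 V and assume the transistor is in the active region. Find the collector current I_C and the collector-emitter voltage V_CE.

I_C ≈ 16 mA, V_CE ≈ 7.9 V

Base loop: V_CC = I_B·R_B + V_BE, so I_B = (17 − 0.7)/150 kΩ = 0.109 mA.
In the active region I_C = β·I_B = 150 × 0.109 = 16.3 mA.
Collector loop: V_CE = V_CC − I_C·R_C = 17 − 16.3×0.56 = 7.87 V.
Since V_CE = 7.87 V > V_CE(sat) ≈ 0.2 V, the transistor is in the active region as assumed.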